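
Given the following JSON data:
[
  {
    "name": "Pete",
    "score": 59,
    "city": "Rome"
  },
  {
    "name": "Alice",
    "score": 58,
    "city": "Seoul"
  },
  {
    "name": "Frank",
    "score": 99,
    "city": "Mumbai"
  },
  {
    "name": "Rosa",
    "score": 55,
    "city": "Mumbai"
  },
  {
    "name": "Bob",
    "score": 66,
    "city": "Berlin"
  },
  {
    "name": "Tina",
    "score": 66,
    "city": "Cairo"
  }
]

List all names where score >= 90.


Filtering records where score >= 90:
  Pete (score=59) -> no
  Alice (score=58) -> no
  Frank (score=99) -> YES
  Rosa (score=55) -> no
  Bob (score=66) -> no
  Tina (score=66) -> no


ANSWER: Frank


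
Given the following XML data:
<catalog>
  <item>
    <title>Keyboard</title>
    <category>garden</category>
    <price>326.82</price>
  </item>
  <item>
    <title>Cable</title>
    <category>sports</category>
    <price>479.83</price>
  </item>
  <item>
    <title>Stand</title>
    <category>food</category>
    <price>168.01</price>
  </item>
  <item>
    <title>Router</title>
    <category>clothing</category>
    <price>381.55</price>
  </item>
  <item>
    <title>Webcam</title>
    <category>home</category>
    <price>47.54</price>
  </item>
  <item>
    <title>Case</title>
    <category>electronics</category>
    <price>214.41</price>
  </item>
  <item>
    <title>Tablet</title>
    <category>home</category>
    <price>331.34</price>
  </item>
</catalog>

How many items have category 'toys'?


Scanning <item> elements for <category>toys</category>:
Count: 0

ANSWER: 0


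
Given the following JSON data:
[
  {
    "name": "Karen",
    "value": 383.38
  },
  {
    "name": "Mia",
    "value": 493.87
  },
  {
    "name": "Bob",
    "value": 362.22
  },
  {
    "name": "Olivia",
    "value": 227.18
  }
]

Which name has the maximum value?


Comparing values:
  Karen: 383.38
  Mia: 493.87
  Bob: 362.22
  Olivia: 227.18
Maximum: Mia (493.87)

ANSWER: Mia


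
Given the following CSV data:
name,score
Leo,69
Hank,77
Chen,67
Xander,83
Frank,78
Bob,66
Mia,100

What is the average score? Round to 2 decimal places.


Scores: 69, 77, 67, 83, 78, 66, 100
Sum = 540
Count = 7
Average = 540 / 7 = 77.14

ANSWER: 77.14


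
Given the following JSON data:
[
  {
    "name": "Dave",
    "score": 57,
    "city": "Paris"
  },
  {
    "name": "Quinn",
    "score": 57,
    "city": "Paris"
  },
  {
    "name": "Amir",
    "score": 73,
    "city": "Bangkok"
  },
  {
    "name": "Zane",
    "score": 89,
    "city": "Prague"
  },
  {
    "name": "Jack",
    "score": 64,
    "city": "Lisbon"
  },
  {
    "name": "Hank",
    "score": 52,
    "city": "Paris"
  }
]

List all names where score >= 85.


Filtering records where score >= 85:
  Dave (score=57) -> no
  Quinn (score=57) -> no
  Amir (score=73) -> no
  Zane (score=89) -> YES
  Jack (score=64) -> no
  Hank (score=52) -> no


ANSWER: Zane


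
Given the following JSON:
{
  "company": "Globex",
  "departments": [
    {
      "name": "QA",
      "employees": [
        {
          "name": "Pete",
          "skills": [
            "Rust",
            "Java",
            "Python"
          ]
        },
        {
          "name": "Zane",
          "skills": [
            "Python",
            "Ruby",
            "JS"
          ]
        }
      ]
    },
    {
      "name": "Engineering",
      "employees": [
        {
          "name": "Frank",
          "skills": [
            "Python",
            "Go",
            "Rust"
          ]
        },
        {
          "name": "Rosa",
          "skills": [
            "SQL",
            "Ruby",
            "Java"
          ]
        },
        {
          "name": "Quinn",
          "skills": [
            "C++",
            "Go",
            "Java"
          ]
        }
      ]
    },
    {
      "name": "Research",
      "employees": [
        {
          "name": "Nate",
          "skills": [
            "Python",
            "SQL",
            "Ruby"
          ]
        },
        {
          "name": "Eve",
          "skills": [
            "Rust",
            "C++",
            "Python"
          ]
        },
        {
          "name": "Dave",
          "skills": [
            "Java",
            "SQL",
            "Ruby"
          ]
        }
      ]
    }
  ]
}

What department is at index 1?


Path: departments[1].name
Value: Engineering

ANSWER: Engineering


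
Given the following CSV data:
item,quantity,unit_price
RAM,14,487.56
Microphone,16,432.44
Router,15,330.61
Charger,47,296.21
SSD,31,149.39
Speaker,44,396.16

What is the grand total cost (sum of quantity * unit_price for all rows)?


Computing row totals:
  RAM: 14 * 487.56 = 6825.84
  Microphone: 16 * 432.44 = 6919.04
  Router: 15 * 330.61 = 4959.15
  Charger: 47 * 296.21 = 13921.87
  SSD: 31 * 149.39 = 4631.09
  Speaker: 44 * 396.16 = 17431.04
Grand total = 6825.84 + 6919.04 + 4959.15 + 13921.87 + 4631.09 + 17431.04 = 54688.03

ANSWER: 54688.03


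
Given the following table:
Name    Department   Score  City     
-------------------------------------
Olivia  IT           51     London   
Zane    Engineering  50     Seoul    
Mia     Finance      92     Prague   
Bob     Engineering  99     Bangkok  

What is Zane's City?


Row 2: Zane
City = Seoul

ANSWER: Seoul


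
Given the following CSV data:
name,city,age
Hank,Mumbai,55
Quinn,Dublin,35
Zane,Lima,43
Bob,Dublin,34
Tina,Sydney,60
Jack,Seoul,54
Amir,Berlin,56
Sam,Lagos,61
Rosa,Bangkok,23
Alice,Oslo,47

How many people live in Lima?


Scanning city column for 'Lima':
  Row 3: Zane -> MATCH
Total matches: 1

ANSWER: 1


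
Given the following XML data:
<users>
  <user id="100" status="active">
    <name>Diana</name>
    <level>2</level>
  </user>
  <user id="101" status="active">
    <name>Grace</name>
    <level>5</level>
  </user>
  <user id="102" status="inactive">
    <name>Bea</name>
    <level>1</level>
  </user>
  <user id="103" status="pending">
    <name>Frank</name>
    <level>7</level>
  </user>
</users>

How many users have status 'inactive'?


Counting users with status='inactive':
  Bea (id=102) -> MATCH
Count: 1

ANSWER: 1


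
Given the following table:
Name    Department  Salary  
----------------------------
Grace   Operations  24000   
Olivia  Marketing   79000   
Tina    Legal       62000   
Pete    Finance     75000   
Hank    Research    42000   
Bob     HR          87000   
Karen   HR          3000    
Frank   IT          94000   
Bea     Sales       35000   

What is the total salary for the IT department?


IT department members:
  Frank: 94000
Total = 94000 = 94000

ANSWER: 94000


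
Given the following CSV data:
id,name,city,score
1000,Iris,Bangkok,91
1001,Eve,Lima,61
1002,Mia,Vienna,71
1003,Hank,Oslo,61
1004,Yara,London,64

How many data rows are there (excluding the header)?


Counting rows (excluding header):
Header: id,name,city,score
Data rows: 5

ANSWER: 5


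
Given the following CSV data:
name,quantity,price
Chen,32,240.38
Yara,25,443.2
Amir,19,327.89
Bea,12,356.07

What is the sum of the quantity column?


Values in 'quantity' column:
  Row 1: 32
  Row 2: 25
  Row 3: 19
  Row 4: 12
Sum = 32 + 25 + 19 + 12 = 88

ANSWER: 88


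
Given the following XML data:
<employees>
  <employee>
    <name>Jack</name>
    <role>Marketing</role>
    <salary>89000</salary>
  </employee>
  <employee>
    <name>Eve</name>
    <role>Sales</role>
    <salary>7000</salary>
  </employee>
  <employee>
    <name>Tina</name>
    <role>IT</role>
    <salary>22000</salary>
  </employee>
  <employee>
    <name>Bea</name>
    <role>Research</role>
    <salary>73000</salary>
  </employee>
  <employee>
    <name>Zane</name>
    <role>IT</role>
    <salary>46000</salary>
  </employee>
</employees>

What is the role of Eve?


Searching for <employee> with <name>Eve</name>
Found at position 2
<role>Sales</role>

ANSWER: Sales


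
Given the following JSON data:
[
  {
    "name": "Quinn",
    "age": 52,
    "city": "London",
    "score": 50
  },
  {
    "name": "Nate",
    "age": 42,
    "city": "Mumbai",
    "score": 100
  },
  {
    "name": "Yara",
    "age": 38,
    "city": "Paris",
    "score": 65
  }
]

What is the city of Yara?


Looking up record where name = Yara
Record index: 2
Field 'city' = Paris

ANSWER: Paris


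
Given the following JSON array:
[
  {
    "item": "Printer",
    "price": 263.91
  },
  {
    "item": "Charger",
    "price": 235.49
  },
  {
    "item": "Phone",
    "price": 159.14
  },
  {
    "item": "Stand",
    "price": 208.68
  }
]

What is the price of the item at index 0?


Array index 0 -> Printer
price = 263.91

ANSWER: 263.91


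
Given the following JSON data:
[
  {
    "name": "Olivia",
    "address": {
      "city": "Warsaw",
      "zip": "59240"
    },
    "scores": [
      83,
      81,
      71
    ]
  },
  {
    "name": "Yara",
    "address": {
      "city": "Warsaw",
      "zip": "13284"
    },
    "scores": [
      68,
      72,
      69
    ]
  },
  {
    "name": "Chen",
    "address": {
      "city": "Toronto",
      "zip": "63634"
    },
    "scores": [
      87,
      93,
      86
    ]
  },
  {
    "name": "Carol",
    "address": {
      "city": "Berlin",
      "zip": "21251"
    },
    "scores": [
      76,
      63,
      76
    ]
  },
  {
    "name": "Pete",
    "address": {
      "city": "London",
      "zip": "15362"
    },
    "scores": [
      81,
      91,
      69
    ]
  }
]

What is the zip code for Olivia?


Path: records[0].address.zip
Value: 59240

ANSWER: 59240


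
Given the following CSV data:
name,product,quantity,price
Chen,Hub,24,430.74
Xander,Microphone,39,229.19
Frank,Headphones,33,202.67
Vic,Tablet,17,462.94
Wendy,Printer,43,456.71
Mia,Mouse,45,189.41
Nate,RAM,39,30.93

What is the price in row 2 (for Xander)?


Row 2: Xander
Column 'price' = 229.19

ANSWER: 229.19


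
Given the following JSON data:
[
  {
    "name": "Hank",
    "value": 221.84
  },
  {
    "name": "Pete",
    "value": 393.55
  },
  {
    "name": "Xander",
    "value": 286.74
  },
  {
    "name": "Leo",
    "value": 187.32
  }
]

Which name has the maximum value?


Comparing values:
  Hank: 221.84
  Pete: 393.55
  Xander: 286.74
  Leo: 187.32
Maximum: Pete (393.55)

ANSWER: Pete


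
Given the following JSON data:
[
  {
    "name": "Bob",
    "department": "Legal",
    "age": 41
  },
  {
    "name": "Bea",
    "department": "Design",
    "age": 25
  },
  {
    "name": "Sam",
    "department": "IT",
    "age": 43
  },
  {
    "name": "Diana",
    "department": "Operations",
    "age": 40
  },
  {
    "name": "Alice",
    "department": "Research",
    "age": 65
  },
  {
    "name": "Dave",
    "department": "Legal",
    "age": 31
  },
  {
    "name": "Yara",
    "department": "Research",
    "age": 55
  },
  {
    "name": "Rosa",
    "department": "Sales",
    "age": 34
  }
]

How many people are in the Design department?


Scanning records for department = Design
  Record 1: Bea
Count: 1

ANSWER: 1


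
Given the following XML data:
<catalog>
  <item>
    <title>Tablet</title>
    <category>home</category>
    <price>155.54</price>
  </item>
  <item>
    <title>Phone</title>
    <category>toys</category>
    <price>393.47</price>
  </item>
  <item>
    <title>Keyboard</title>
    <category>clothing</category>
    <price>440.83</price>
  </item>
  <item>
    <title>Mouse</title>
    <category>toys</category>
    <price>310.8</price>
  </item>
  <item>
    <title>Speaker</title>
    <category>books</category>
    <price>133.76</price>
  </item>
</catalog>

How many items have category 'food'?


Scanning <item> elements for <category>food</category>:
Count: 0

ANSWER: 0


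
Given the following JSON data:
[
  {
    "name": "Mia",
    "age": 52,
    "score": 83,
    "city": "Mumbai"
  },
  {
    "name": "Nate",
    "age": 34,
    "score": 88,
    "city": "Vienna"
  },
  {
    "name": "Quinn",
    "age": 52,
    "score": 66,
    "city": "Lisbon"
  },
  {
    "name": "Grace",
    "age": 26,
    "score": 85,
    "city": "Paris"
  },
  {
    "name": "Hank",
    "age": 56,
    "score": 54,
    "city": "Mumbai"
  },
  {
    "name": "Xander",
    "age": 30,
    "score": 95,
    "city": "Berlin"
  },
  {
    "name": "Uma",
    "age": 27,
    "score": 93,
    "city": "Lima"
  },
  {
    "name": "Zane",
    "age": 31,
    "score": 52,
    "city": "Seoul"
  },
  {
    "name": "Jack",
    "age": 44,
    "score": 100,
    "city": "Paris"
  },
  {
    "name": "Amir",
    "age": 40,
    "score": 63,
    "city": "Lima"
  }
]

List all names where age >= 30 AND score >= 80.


Checking both conditions:
  Mia (age=52, score=83) -> YES
  Nate (age=34, score=88) -> YES
  Quinn (age=52, score=66) -> no
  Grace (age=26, score=85) -> no
  Hank (age=56, score=54) -> no
  Xander (age=30, score=95) -> YES
  Uma (age=27, score=93) -> no
  Zane (age=31, score=52) -> no
  Jack (age=44, score=100) -> YES
  Amir (age=40, score=63) -> no


ANSWER: Mia, Nate, Xander, Jack


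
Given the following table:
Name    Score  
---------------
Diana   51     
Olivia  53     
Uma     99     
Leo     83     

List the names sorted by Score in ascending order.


Sorting by Score (ascending):
  Diana: 51
  Olivia: 53
  Leo: 83
  Uma: 99


ANSWER: Diana, Olivia, Leo, Uma


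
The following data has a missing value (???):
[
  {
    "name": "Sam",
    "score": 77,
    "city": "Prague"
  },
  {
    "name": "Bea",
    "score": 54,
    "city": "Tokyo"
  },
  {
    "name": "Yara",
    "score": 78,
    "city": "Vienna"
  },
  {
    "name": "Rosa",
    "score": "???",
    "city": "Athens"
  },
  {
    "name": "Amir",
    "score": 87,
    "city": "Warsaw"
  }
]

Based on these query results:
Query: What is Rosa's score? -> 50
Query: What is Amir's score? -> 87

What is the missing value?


The missing value is Rosa's score
From query: Rosa's score = 50

ANSWER: 50


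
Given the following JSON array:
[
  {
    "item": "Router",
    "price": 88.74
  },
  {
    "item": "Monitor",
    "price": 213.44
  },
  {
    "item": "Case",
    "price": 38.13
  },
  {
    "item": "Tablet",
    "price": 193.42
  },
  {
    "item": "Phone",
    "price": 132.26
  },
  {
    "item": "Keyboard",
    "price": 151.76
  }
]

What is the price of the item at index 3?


Array index 3 -> Tablet
price = 193.42

ANSWER: 193.42


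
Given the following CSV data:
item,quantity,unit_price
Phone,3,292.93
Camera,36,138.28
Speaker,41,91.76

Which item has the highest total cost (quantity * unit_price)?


Computing row totals:
  Phone: 878.79
  Camera: 4978.08
  Speaker: 3762.16
Maximum: Camera (4978.08)

ANSWER: Camera


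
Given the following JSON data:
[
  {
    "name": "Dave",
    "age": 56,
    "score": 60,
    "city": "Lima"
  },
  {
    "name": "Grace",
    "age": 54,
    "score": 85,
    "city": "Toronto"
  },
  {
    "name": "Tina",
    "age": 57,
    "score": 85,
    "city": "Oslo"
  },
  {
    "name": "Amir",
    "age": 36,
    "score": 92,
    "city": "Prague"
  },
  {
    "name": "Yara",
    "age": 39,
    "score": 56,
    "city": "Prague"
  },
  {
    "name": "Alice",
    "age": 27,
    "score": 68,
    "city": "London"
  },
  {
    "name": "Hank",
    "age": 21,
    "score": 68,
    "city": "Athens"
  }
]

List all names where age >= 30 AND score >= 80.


Checking both conditions:
  Dave (age=56, score=60) -> no
  Grace (age=54, score=85) -> YES
  Tina (age=57, score=85) -> YES
  Amir (age=36, score=92) -> YES
  Yara (age=39, score=56) -> no
  Alice (age=27, score=68) -> no
  Hank (age=21, score=68) -> no


ANSWER: Grace, Tina, Amir


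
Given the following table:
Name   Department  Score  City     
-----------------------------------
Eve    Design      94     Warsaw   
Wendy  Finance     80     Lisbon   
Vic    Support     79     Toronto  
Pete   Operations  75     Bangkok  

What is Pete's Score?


Row 4: Pete
Score = 75

ANSWER: 75


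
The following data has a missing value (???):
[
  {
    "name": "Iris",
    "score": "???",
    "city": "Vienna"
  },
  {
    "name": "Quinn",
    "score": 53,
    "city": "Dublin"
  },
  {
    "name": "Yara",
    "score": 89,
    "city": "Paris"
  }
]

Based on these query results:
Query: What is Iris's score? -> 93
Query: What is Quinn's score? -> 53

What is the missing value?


The missing value is Iris's score
From query: Iris's score = 93

ANSWER: 93


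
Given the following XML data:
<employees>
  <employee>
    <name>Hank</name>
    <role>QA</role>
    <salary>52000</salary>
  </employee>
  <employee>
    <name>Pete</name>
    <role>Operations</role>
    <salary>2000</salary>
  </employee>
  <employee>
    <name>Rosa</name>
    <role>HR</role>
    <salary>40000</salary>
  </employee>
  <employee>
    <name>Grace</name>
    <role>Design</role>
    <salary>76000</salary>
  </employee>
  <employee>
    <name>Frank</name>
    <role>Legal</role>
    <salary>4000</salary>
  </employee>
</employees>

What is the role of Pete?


Searching for <employee> with <name>Pete</name>
Found at position 2
<role>Operations</role>

ANSWER: Operations


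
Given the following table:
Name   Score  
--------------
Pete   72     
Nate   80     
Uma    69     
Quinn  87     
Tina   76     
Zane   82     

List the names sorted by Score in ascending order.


Sorting by Score (ascending):
  Uma: 69
  Pete: 72
  Tina: 76
  Nate: 80
  Zane: 82
  Quinn: 87


ANSWER: Uma, Pete, Tina, Nate, Zane, Quinn


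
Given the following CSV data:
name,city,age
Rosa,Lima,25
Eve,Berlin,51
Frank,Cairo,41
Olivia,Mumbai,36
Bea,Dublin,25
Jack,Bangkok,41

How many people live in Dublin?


Scanning city column for 'Dublin':
  Row 5: Bea -> MATCH
Total matches: 1

ANSWER: 1


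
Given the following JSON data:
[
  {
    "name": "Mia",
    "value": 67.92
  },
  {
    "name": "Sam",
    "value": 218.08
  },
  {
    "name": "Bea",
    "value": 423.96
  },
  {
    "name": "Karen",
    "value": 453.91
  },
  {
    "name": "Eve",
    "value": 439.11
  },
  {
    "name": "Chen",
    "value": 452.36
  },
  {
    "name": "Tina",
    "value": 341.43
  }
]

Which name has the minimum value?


Comparing values:
  Mia: 67.92
  Sam: 218.08
  Bea: 423.96
  Karen: 453.91
  Eve: 439.11
  Chen: 452.36
  Tina: 341.43
Minimum: Mia (67.92)

ANSWER: Mia


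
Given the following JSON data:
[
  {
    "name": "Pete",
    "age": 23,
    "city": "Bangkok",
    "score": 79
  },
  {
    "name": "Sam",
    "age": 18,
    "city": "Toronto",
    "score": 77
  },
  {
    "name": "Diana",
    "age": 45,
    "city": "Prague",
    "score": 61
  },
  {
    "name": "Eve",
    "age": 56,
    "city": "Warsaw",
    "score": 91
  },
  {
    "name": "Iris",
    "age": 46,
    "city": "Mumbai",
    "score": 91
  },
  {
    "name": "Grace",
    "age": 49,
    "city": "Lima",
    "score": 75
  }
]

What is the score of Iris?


Looking up record where name = Iris
Record index: 4
Field 'score' = 91

ANSWER: 91


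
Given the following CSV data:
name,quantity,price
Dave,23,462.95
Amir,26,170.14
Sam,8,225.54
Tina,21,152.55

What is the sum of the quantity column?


Values in 'quantity' column:
  Row 1: 23
  Row 2: 26
  Row 3: 8
  Row 4: 21
Sum = 23 + 26 + 8 + 21 = 78

ANSWER: 78


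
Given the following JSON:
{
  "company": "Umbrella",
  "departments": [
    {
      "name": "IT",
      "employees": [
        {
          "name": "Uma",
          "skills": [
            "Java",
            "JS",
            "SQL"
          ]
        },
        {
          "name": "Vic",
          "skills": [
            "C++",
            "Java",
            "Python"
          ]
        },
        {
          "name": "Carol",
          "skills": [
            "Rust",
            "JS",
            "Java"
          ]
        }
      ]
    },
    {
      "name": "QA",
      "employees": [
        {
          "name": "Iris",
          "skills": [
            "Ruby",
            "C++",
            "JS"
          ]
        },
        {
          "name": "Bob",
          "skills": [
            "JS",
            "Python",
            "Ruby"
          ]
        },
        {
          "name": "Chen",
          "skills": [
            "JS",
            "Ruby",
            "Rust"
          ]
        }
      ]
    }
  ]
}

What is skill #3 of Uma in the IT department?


Path: departments[0].employees[0].skills[2]
Value: SQL

ANSWER: SQL


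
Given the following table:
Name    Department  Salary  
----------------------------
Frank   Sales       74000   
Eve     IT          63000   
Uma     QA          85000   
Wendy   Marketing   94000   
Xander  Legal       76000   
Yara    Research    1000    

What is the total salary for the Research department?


Research department members:
  Yara: 1000
Total = 1000 = 1000

ANSWER: 1000


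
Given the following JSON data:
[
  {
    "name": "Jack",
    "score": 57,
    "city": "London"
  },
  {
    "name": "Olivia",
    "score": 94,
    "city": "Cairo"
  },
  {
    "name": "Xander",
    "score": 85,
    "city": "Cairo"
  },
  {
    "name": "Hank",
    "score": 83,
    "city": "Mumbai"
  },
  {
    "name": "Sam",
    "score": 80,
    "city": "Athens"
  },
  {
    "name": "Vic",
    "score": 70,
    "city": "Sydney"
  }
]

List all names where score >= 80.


Filtering records where score >= 80:
  Jack (score=57) -> no
  Olivia (score=94) -> YES
  Xander (score=85) -> YES
  Hank (score=83) -> YES
  Sam (score=80) -> YES
  Vic (score=70) -> no


ANSWER: Olivia, Xander, Hank, Sam


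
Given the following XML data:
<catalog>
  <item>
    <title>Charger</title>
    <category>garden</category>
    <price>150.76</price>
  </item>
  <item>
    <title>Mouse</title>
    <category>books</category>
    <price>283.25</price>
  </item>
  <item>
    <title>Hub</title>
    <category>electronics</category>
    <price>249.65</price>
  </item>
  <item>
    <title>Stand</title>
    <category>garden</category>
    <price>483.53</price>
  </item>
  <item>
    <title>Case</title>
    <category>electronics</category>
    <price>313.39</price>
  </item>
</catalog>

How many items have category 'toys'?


Scanning <item> elements for <category>toys</category>:
Count: 0

ANSWER: 0


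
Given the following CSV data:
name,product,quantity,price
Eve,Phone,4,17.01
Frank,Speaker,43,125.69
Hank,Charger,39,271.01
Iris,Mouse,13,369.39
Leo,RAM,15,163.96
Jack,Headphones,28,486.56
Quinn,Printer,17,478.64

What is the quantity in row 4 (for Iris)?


Row 4: Iris
Column 'quantity' = 13

ANSWER: 13


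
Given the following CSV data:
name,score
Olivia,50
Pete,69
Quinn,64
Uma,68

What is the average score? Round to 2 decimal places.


Scores: 50, 69, 64, 68
Sum = 251
Count = 4
Average = 251 / 4 = 62.75

ANSWER: 62.75


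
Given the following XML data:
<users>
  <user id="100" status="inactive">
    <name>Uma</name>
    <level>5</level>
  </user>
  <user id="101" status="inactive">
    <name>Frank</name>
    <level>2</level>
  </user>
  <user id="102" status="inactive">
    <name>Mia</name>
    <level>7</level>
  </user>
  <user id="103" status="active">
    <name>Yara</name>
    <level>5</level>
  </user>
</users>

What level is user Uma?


Finding user: Uma
<level>5</level>

ANSWER: 5


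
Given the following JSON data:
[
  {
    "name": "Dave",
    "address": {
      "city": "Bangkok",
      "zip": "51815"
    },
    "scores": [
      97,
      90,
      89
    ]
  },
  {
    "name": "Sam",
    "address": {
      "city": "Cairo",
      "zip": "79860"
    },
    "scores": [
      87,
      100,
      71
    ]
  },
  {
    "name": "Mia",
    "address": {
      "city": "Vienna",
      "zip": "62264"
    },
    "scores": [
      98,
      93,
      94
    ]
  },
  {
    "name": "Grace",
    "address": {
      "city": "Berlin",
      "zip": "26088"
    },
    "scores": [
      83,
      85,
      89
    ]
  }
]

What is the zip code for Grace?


Path: records[3].address.zip
Value: 26088

ANSWER: 26088


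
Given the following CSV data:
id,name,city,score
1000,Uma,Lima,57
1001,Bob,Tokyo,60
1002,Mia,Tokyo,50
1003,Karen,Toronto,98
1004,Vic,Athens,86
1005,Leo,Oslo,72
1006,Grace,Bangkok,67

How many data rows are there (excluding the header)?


Counting rows (excluding header):
Header: id,name,city,score
Data rows: 7

ANSWER: 7


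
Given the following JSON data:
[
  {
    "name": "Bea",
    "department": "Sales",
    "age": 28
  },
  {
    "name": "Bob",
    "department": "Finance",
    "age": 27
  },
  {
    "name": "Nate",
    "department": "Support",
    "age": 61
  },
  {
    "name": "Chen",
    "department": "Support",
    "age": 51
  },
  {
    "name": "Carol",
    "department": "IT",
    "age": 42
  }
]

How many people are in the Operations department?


Scanning records for department = Operations
  No matches found
Count: 0

ANSWER: 0


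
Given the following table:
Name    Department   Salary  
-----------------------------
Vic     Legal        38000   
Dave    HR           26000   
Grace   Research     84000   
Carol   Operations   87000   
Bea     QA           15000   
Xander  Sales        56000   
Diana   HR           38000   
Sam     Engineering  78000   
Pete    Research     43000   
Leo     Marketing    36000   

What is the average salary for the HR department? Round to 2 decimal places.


HR department members:
  Dave: 26000
  Diana: 38000
Sum = 64000
Count = 2
Average = 64000 / 2 = 32000.00

ANSWER: 32000.00


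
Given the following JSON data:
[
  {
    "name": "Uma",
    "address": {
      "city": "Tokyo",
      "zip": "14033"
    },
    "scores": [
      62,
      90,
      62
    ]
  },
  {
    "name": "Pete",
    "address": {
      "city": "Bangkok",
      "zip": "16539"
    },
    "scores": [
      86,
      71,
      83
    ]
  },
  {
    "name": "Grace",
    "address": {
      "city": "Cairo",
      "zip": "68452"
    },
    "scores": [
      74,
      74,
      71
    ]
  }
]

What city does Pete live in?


Path: records[1].address.city
Value: Bangkok

ANSWER: Bangkok


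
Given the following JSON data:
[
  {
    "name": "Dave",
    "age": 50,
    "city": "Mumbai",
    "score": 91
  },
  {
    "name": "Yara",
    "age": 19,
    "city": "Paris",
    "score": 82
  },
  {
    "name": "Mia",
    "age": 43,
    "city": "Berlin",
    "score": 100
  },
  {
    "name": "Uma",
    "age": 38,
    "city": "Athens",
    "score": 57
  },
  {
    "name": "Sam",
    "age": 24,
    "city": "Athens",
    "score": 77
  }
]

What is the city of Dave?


Looking up record where name = Dave
Record index: 0
Field 'city' = Mumbai

ANSWER: Mumbai


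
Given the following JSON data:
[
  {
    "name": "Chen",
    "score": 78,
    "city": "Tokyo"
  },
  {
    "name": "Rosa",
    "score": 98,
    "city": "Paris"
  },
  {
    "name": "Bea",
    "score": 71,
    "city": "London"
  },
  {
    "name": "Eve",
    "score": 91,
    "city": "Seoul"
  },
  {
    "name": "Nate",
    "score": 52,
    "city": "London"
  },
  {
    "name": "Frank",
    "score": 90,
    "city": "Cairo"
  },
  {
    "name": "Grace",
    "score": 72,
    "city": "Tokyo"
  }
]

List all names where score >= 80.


Filtering records where score >= 80:
  Chen (score=78) -> no
  Rosa (score=98) -> YES
  Bea (score=71) -> no
  Eve (score=91) -> YES
  Nate (score=52) -> no
  Frank (score=90) -> YES
  Grace (score=72) -> no


ANSWER: Rosa, Eve, Frank


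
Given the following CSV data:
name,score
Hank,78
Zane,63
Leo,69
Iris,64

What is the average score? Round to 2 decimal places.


Scores: 78, 63, 69, 64
Sum = 274
Count = 4
Average = 274 / 4 = 68.50

ANSWER: 68.50


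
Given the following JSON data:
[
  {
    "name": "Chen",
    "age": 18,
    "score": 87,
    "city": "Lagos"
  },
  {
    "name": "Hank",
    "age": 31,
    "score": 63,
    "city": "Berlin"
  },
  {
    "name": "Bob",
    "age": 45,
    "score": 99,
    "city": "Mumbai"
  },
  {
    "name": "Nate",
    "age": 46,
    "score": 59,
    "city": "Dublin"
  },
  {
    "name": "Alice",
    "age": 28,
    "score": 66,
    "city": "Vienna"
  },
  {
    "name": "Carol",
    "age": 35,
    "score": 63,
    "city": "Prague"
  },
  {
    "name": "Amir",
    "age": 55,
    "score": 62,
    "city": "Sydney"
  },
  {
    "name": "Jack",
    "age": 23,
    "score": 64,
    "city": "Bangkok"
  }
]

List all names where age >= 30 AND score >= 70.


Checking both conditions:
  Chen (age=18, score=87) -> no
  Hank (age=31, score=63) -> no
  Bob (age=45, score=99) -> YES
  Nate (age=46, score=59) -> no
  Alice (age=28, score=66) -> no
  Carol (age=35, score=63) -> no
  Amir (age=55, score=62) -> no
  Jack (age=23, score=64) -> no


ANSWER: Bob


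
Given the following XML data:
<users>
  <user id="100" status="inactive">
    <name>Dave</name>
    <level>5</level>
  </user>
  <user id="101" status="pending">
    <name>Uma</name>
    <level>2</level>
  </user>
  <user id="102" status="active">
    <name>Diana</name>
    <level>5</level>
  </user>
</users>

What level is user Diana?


Finding user: Diana
<level>5</level>

ANSWER: 5


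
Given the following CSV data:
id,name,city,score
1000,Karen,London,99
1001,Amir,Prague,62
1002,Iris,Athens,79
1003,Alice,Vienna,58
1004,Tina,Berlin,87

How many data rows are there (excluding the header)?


Counting rows (excluding header):
Header: id,name,city,score
Data rows: 5

ANSWER: 5


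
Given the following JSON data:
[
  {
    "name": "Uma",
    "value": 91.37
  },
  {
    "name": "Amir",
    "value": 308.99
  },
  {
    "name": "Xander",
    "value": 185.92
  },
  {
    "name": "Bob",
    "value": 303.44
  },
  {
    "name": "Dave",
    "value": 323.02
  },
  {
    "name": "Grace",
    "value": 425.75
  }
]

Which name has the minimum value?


Comparing values:
  Uma: 91.37
  Amir: 308.99
  Xander: 185.92
  Bob: 303.44
  Dave: 323.02
  Grace: 425.75
Minimum: Uma (91.37)

ANSWER: Uma


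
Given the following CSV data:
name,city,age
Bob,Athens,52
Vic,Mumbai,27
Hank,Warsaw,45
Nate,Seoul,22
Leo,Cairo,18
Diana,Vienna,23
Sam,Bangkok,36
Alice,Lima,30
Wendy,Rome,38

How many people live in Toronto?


Scanning city column for 'Toronto':
Total matches: 0

ANSWER: 0


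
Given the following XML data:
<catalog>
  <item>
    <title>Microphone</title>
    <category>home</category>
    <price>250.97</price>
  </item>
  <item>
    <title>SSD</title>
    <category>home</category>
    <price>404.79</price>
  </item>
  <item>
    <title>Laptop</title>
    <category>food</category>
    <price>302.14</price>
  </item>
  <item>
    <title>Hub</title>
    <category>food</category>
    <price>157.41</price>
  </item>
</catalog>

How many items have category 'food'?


Scanning <item> elements for <category>food</category>:
  Item 3: Laptop -> MATCH
  Item 4: Hub -> MATCH
Count: 2

ANSWER: 2


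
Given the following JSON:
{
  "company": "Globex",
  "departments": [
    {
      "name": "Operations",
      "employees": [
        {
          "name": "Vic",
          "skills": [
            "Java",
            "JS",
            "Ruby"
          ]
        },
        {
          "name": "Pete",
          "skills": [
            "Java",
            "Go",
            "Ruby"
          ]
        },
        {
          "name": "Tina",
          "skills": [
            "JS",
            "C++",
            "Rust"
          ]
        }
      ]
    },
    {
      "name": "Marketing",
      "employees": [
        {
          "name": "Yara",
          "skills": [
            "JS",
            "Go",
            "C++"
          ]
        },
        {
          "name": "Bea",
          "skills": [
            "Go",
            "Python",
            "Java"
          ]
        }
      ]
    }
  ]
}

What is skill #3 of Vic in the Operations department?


Path: departments[0].employees[0].skills[2]
Value: Ruby

ANSWER: Ruby


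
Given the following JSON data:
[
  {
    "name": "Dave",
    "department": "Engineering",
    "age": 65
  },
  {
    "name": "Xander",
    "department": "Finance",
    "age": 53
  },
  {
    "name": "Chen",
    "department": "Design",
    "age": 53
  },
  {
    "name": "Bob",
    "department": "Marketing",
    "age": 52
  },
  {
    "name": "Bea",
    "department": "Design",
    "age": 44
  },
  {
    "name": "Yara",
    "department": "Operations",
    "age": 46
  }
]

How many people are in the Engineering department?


Scanning records for department = Engineering
  Record 0: Dave
Count: 1

ANSWER: 1


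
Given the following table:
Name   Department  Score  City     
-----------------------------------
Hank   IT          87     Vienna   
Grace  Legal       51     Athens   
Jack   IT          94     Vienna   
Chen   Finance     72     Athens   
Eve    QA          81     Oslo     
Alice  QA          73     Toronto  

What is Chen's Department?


Row 4: Chen
Department = Finance

ANSWER: Finance


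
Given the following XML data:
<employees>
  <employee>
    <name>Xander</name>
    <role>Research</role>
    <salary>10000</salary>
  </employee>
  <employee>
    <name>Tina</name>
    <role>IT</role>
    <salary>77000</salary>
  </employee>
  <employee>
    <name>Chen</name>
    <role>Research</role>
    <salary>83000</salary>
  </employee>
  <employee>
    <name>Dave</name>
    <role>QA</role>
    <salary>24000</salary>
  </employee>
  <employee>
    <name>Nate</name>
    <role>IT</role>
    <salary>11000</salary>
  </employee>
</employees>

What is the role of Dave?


Searching for <employee> with <name>Dave</name>
Found at position 4
<role>QA</role>

ANSWER: QA


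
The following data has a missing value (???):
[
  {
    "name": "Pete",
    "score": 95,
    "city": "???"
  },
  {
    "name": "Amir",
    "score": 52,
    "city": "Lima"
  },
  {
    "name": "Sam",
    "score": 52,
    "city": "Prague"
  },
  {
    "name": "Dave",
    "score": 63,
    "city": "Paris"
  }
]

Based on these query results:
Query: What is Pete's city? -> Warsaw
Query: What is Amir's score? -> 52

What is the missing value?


The missing value is Pete's city
From query: Pete's city = Warsaw

ANSWER: Warsaw


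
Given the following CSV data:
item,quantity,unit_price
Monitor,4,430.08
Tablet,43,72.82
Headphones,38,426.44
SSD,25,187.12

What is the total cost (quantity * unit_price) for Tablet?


Row: Tablet
quantity = 43
unit_price = 72.82
total = 43 * 72.82 = 3131.26

ANSWER: 3131.26


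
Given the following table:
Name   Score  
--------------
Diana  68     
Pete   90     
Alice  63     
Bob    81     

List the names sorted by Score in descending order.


Sorting by Score (descending):
  Pete: 90
  Bob: 81
  Diana: 68
  Alice: 63


ANSWER: Pete, Bob, Diana, Alice


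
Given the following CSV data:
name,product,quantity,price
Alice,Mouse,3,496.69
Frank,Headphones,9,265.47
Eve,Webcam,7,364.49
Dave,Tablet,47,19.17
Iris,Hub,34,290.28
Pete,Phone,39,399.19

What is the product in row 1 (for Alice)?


Row 1: Alice
Column 'product' = Mouse

ANSWER: Mouse


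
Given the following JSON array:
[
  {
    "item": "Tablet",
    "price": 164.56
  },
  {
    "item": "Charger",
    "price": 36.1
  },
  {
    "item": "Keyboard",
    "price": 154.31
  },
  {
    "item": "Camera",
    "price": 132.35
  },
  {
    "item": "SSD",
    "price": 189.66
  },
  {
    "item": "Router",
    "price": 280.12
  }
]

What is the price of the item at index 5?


Array index 5 -> Router
price = 280.12

ANSWER: 280.12


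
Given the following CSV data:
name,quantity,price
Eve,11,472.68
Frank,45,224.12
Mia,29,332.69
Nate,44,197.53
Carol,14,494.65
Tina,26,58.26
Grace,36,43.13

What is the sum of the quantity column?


Values in 'quantity' column:
  Row 1: 11
  Row 2: 45
  Row 3: 29
  Row 4: 44
  Row 5: 14
  Row 6: 26
  Row 7: 36
Sum = 11 + 45 + 29 + 44 + 14 + 26 + 36 = 205

ANSWER: 205


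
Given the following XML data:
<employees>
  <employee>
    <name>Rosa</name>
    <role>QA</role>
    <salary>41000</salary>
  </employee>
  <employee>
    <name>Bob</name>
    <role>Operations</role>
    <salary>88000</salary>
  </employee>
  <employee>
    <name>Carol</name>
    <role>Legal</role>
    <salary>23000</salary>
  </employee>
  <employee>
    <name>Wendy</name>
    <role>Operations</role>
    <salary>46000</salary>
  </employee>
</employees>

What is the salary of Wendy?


Searching for <employee> with <name>Wendy</name>
Found at position 4
<salary>46000</salary>

ANSWER: 46000


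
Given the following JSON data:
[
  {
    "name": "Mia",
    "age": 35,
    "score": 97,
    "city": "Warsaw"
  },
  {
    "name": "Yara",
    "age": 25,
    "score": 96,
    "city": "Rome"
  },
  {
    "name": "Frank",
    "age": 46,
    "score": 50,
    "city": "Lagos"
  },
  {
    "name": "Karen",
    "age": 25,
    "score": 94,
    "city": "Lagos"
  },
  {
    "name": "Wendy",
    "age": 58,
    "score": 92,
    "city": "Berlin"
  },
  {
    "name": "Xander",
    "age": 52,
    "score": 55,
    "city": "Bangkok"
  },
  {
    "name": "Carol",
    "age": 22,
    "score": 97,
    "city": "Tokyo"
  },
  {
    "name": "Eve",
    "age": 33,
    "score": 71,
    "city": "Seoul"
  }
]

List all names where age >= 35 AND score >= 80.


Checking both conditions:
  Mia (age=35, score=97) -> YES
  Yara (age=25, score=96) -> no
  Frank (age=46, score=50) -> no
  Karen (age=25, score=94) -> no
  Wendy (age=58, score=92) -> YES
  Xander (age=52, score=55) -> no
  Carol (age=22, score=97) -> no
  Eve (age=33, score=71) -> no


ANSWER: Mia, Wendy


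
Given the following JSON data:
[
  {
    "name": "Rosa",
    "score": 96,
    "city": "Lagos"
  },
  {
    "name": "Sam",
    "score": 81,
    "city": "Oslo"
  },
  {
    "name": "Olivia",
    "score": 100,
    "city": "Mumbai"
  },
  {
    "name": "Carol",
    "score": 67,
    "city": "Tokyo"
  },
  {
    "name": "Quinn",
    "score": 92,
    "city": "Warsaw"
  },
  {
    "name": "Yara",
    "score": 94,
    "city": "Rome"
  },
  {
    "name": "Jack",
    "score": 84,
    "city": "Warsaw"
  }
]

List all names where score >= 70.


Filtering records where score >= 70:
  Rosa (score=96) -> YES
  Sam (score=81) -> YES
  Olivia (score=100) -> YES
  Carol (score=67) -> no
  Quinn (score=92) -> YES
  Yara (score=94) -> YES
  Jack (score=84) -> YES


ANSWER: Rosa, Sam, Olivia, Quinn, Yara, Jack


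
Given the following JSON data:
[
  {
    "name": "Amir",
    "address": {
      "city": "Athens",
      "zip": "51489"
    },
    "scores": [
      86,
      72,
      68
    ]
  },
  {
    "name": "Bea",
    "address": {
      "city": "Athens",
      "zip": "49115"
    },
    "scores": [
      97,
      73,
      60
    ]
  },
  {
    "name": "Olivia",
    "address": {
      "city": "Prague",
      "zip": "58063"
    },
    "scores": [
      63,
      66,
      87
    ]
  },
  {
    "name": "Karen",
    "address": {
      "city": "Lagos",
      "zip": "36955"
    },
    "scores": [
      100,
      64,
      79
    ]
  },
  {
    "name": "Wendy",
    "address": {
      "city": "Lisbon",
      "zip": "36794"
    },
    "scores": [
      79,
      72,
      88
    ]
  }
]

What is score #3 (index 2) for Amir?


Path: records[0].scores[2]
Value: 68

ANSWER: 68


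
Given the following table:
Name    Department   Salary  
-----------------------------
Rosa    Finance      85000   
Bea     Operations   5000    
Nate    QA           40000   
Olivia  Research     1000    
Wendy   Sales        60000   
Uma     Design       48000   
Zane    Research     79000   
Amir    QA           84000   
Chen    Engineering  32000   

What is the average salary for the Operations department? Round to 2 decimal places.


Operations department members:
  Bea: 5000
Sum = 5000
Count = 1
Average = 5000 / 1 = 5000.00

ANSWER: 5000.00


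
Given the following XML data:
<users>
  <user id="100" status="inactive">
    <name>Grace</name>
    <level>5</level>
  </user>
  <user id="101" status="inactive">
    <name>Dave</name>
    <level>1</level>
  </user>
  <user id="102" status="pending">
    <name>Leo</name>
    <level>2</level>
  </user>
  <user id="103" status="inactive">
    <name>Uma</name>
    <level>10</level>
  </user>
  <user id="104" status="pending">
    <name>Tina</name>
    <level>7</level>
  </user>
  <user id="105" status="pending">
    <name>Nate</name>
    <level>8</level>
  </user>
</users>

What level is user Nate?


Finding user: Nate
<level>8</level>

ANSWER: 8


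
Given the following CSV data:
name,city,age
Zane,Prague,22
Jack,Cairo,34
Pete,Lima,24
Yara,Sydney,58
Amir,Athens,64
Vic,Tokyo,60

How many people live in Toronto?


Scanning city column for 'Toronto':
Total matches: 0

ANSWER: 0
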